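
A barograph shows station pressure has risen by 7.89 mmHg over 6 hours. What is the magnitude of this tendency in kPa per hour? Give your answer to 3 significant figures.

0.175 kPa per hour

7.89 mmHg / 6 h × 0.133322 kPa/mmHg = 0.175 kPa/h.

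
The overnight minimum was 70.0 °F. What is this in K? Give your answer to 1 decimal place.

First to °C: 21.11 °C.
Then to K: 294.3 K.

294.3 K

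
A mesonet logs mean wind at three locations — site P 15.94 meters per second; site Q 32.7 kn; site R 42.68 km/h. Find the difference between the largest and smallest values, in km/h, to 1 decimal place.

site P: 15.94 m/s = 57.384 km/h.
site Q: 32.7 kt = 60.560 km/h.
Spread: 60.560 − 42.680 = 17.9 km/h.

17.9 km/h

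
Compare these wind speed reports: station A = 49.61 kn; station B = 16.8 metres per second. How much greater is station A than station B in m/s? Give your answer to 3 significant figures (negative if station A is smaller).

8.72 m/s

station A: 49.61 kt = 25.5216 m/s.
Difference: 25.5216 − 16.8000 = 8.72 m/s.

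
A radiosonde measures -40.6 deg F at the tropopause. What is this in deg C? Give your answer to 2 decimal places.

°C = (°F − 32) × 5/9 = (-40.6 − 32) / 1.8 = -40.33 °C.

-40.33 °C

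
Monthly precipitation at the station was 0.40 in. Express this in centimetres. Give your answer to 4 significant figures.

1.016 cm

1 in = 2.54 cm, so 0.40 × 2.54 = 1.016 cm.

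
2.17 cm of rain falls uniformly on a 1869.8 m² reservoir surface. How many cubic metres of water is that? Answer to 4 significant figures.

40.57 cubic metres

Depth: 2.17 cm × 10 = 21.7 mm.
1 mm over 1 m² is 1 L, so volume = 21.7 × 1869.8 = 40574.66 L = 40.57 m³.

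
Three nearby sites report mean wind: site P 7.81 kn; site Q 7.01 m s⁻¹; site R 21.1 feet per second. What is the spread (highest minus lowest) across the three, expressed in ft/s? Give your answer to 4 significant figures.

site P: 7.81 kt = 13.18179 ft/s.
site Q: 7.01 m/s = 22.99869 ft/s.
Spread: 22.99869 − 13.18179 = 9.817 ft/s.

9.817 ft/s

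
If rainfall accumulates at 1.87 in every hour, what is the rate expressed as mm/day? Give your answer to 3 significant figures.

1140 mm/day

1.87 in/hour × 25.4 mm/in × 24 hour/day = 1140 mm/day.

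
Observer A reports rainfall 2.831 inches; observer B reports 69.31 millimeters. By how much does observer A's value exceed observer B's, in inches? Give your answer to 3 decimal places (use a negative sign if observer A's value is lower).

observer B: 69.31 mm = 2.72874 in.
Difference: 2.83100 − 2.72874 = 0.102 in.

0.102 in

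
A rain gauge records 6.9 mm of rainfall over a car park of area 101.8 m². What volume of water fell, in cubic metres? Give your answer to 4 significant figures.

0.7024 cubic metres

1 mm over 1 m² is 1 L, so volume = 6.9 × 101.8 = 702.42 L = 0.7024 m³.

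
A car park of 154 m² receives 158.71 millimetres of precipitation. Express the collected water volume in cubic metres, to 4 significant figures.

1 mm over 1 m² is 1 L, so volume = 158.71 × 154 = 24441.34 L = 24.44 m³.

24.44 cubic metres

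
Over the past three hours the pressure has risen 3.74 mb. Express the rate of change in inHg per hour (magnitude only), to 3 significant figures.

3.74 mb / 3 h × 0.02953 inHg/mb = 0.0368 inHg/h.

0.0368 inHg per hour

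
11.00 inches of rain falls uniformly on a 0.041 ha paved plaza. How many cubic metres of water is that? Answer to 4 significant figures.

114.6 cubic metres

Depth: 11.00 in × 25.4 = 279.4 mm.
Area: 0.041 ha = 410 m².
1 mm over 1 m² is 1 L, so volume = 279.4 × 410 = 114554 L = 114.6 m³.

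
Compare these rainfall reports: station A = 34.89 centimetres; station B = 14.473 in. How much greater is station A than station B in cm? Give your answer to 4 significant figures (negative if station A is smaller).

station B: 14.473 in = 36.76142 cm.
Difference: 34.89000 − 36.76142 = -1.871 cm.

-1.871 cm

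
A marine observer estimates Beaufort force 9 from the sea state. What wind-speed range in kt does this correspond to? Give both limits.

Beaufort 9 (strong gale) spans 41–47 knots.

41 to 47 kt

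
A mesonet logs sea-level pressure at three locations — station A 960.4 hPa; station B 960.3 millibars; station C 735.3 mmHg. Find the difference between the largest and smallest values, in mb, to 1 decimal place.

20.0 mb

station A: 960.4 hPa = 960.400 mb.
station C: 735.3 mmHg = 980.320 mb.
Spread: 980.320 − 960.300 = 20.0 mb.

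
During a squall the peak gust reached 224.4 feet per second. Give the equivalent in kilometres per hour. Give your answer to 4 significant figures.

1 ft/s = 1.09728 km/h, so 224.4 × 1.09728 = 246.2 km/h.

246.2 km/h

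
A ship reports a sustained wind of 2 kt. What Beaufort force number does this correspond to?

2 kt lies in the Beaufort 1 band (light air, 1–3 kt).

Beaufort force 1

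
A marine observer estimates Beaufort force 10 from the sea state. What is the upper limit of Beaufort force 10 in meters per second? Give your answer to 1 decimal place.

28.4 m/s

Beaufort 10 (storm) spans 24.5–28.4 m/s.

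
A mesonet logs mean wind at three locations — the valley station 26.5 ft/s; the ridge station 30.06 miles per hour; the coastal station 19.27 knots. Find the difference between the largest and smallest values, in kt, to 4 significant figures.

the valley station: 26.5 ft/s = 15.7008 kt.
the ridge station: 30.06 mph = 26.1214 kt.
Spread: 26.1214 − 15.7008 = 10.42 kt.

10.42 kt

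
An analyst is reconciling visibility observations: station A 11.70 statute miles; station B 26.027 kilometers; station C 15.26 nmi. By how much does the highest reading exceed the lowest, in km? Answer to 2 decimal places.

9.43 km

station A: 11.70 SM = 18.8293 km.
station C: 15.26 nmi = 28.2615 km.
Spread: 28.2615 − 18.8293 = 9.43 km.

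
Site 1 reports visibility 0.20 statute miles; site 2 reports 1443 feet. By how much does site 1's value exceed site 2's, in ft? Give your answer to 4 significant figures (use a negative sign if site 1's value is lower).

-387.0 ft

site 1: 0.20 SM = 1056.000 ft.
Difference: 1056.000 − 1443.000 = -387.0 ft.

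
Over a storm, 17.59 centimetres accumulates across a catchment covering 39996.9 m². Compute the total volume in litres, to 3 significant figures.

7040000 litres

Depth: 17.59 cm × 10 = 175.9 mm.
1 mm over 1 m² is 1 L, so volume = 175.9 × 39996.9 = 7035454.7 L ≈ 7040000 L.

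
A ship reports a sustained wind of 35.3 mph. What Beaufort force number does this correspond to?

35.3 mph = 15.8 m/s, which is Beaufort 7 (near gale, 13.9–17.1 m/s).

Beaufort force 7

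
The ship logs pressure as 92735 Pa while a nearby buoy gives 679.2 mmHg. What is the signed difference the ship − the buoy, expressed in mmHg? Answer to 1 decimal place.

16.4 mmHg

the ship: 92735 Pa = 695.570 mmHg.
Difference: 695.570 − 679.200 = 16.4 mmHg.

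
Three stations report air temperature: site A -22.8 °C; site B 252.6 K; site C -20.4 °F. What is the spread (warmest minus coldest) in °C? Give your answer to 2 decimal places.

8.56 °C

site B: 252.6 K = -20.550 °C.
site C: -20.4 °F = -29.111 °C.
Spread: (-20.550) − (-29.111) = 8.561 °C.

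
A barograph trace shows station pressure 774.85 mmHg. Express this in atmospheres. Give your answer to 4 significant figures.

1.020 atm

1 mmHg = 0.00131579 atm, so 774.85 × 0.00131579 = 1.020 atm.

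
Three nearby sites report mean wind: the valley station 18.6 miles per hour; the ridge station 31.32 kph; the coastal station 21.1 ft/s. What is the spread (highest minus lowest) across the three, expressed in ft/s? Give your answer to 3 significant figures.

the valley station: 18.6 mph = 27.2800 ft/s.
the ridge station: 31.32 km/h = 28.5433 ft/s.
Spread: 28.5433 − 21.1000 = 7.44 ft/s.

7.44 ft/s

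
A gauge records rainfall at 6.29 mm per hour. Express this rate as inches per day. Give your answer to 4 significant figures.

6.29 mm/hour × 0.0393701 in/mm × 24 hour/day = 5.943 in/day.

5.943 in/day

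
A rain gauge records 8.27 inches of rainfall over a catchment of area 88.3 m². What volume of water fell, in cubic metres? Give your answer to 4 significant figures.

18.55 cubic metres

Depth: 8.27 in × 25.4 = 210.058 mm.
1 mm over 1 m² is 1 L, so volume = 210.058 × 88.3 = 18548.121 L = 18.55 m³.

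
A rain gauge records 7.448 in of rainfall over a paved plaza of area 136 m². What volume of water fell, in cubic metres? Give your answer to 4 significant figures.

25.73 cubic metres

Depth: 7.448 in × 25.4 = 189.1792 mm.
1 mm over 1 m² is 1 L, so volume = 189.1792 × 136 = 25728.371 L = 25.73 m³.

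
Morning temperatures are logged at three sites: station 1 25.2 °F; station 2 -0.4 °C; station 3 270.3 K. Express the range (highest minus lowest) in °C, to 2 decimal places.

3.38 °C

station 1: 25.2 °F = -3.778 °C.
station 3: 270.3 K = -2.850 °C.
Spread: (-0.400) − (-3.778) = 3.378 °C.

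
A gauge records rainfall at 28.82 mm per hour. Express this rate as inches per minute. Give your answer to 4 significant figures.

0.01891 in/minute

28.82 mm/hour × 0.0393701 in/mm × 0.0166667 hour/minute = 0.01891 in/minute.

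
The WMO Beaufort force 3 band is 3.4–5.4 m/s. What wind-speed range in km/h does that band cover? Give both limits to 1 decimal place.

12.2 to 19.4 km/h

3.4–5.4 m/s × 3.6 = 12.2–19.4 km/h.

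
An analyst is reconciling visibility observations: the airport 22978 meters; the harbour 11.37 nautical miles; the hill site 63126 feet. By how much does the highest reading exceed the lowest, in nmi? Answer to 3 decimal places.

the airport: 22978 m = 12.40713 nmi.
the hill site: 63126 ft = 10.38920 nmi.
Spread: 12.40713 − 10.38920 = 2.018 nmi.

2.018 nmi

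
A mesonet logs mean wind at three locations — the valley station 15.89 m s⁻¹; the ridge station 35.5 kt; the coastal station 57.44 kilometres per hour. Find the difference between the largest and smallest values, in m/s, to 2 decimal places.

the ridge station: 35.5 kt = 18.2628 m/s.
the coastal station: 57.44 km/h = 15.9556 m/s.
Spread: 18.2628 − 15.8900 = 2.37 m/s.

2.37 m/s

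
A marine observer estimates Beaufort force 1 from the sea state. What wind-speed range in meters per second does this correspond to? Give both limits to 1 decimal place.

Beaufort 1 (light air) spans 0.3–1.5 m/s.

0.3 to 1.5 m/s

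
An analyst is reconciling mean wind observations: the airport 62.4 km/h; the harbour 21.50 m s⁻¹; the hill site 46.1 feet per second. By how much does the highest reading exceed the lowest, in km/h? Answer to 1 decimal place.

26.8 km/h

the harbour: 21.50 m/s = 77.400 km/h.
the hill site: 46.1 ft/s = 50.585 km/h.
Spread: 77.400 − 50.585 = 26.8 km/h.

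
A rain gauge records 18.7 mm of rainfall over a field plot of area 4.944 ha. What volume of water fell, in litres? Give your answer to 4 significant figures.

Area: 4.944 ha = 49440 m².
1 mm over 1 m² is 1 L, so volume = 18.7 × 49440 = 924528 L ≈ 924500 L.

924500 litres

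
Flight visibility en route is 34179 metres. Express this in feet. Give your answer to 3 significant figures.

1 m = 3.28084 ft, so 34179 × 3.28084 = 112000 ft.

112000 ft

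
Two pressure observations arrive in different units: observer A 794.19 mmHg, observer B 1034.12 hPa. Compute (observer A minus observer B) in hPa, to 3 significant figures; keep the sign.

observer A: 794.19 mmHg = 1058.833 hPa.
Difference: 1058.833 − 1034.120 = 24.7 hPa.

24.7 hPa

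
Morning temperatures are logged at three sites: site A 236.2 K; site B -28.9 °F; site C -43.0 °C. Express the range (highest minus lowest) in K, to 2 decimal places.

site A: 236.2 K = -36.950 °C.
site B: -28.9 °F = -33.833 °C.
Spread: (-33.833) − (-43.000) = 9.167 °C.

9.17 K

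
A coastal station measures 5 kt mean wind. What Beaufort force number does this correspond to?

Beaufort force 2

5 kt lies in the Beaufort 2 band (light breeze, 4–6 kt).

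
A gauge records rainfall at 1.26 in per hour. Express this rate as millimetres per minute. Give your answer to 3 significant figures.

0.533 mm/minute

1.26 in/hour × 25.4 mm/in × 0.0166667 hour/minute = 0.533 mm/minute.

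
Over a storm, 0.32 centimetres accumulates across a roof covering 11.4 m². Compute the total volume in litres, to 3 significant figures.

36.5 litres

Depth: 0.32 cm × 10 = 3.2 mm.
1 mm over 1 m² is 1 L, so volume = 3.2 × 11.4 = 36.48 L ≈ 36.5 L.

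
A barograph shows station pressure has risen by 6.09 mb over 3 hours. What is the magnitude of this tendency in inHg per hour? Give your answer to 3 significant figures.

0.0599 inHg per hour

6.09 mb / 3 h × 0.02953 inHg/mb = 0.0599 inHg/h.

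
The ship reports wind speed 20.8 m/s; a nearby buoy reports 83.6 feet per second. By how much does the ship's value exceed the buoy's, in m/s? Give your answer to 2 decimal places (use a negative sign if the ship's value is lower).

-4.68 m/s

the buoy: 83.6 ft/s = 25.4813 m/s.
Difference: 20.8000 − 25.4813 = -4.68 m/s.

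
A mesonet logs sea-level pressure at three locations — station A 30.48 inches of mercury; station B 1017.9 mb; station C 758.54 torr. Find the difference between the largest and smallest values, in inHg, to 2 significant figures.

0.62 inHg

station B: 1017.9 mb = 30.0586 inHg.
station C: 758.54 mmHg = 29.8638 inHg.
Spread: 30.4800 − 29.8638 = 0.62 inHg.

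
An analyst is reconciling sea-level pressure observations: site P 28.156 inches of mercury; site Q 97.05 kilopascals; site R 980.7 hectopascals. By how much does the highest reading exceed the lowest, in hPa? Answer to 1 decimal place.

site P: 28.156 inHg = 953.472 hPa.
site Q: 97.05 kPa = 970.500 hPa.
Spread: 980.700 − 953.472 = 27.2 hPa.

27.2 hPa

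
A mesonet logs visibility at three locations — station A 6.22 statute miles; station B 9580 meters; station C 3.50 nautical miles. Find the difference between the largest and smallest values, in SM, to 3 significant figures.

station B: 9580 m = 5.9527 SM.
station C: 3.50 nmi = 4.0277 SM.
Spread: 6.2200 − 4.0277 = 2.19 SM.

2.19 SM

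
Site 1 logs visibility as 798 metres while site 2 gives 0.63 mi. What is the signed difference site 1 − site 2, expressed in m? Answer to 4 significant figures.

site 2: 0.63 SM = 1013.887 m.
Difference: 798.000 − 1013.887 = -215.9 m.

-215.9 m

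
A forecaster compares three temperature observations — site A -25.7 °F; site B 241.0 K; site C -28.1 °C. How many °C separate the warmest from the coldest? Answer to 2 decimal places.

site A: -25.7 °F = -32.056 °C.
site B: 241.0 K = -32.150 °C.
Spread: (-28.100) − (-32.150) = 4.050 °C.

4.05 °C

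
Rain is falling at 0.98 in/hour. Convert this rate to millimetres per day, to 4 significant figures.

597.4 mm/day

0.98 in/hour × 25.4 mm/in × 24 hour/day = 597.4 mm/day.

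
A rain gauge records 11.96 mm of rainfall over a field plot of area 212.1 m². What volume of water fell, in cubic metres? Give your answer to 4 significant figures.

1 mm over 1 m² is 1 L, so volume = 11.96 × 212.1 = 2536.716 L = 2.537 m³.

2.537 cubic metres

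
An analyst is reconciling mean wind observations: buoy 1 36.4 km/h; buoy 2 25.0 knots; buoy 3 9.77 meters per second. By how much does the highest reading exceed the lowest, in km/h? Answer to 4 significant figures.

buoy 2: 25.0 kt = 46.3000 km/h.
buoy 3: 9.77 m/s = 35.1720 km/h.
Spread: 46.3000 − 35.1720 = 11.13 km/h.

11.13 km/h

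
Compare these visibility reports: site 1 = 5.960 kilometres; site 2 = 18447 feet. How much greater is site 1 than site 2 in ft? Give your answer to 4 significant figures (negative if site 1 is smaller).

site 1: 5.960 km = 19553.81 ft.
Difference: 19553.81 − 18447.00 = 1107 ft.

1107 ft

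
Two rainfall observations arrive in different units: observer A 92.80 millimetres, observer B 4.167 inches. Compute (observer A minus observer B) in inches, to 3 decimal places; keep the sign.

-0.513 in

observer A: 92.80 mm = 3.65354 in.
Difference: 3.65354 − 4.16700 = -0.513 in.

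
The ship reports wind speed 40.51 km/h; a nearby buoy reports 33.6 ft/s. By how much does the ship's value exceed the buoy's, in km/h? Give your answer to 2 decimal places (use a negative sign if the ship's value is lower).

3.64 km/h

the buoy: 33.6 ft/s = 36.8686 km/h.
Difference: 40.5100 − 36.8686 = 3.64 km/h.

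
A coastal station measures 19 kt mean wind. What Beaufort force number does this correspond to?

Beaufort force 5

19 kt lies in the Beaufort 5 band (fresh breeze, 17–21 kt).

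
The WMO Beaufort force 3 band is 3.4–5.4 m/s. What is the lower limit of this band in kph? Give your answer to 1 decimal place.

12.2 km/h

3.4–5.4 m/s × 3.6 = 12.2–19.4 km/h.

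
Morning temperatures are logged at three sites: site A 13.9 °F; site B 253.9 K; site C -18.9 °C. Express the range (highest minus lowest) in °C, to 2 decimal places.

9.19 °C

site A: 13.9 °F = -10.056 °C.
site B: 253.9 K = -19.250 °C.
Spread: (-10.056) − (-19.250) = 9.194 °C.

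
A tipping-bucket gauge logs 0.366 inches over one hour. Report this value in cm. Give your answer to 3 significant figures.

0.930 cm

1 in = 2.54 cm, so 0.366 × 2.54 = 0.930 cm.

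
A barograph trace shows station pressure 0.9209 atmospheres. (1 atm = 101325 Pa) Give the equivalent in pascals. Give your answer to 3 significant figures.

1 atm = 101325 Pa, so 0.9209 × 101325 = 93300 Pa.

93300 Pa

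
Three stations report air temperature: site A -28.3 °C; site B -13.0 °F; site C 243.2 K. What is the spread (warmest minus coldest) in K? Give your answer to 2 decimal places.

site B: -13.0 °F = -25.000 °C.
site C: 243.2 K = -29.950 °C.
Spread: (-25.000) − (-29.950) = 4.950 °C.

4.95 K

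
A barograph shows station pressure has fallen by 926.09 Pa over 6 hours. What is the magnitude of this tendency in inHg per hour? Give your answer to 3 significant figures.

0.0456 inHg per hour

926.09 Pa / 6 h × 0.0002953 inHg/Pa = 0.0456 inHg/h.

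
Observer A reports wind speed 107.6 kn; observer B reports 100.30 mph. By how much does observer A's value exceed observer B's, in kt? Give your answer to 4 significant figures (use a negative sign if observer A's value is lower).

20.44 kt

observer B: 100.30 mph = 87.1583 kt.
Difference: 107.6000 − 87.1583 = 20.44 kt.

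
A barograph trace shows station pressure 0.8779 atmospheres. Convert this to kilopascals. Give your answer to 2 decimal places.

1 atm = 101.325 kPa, so 0.8779 × 101.325 = 88.95 kPa.

88.95 kPa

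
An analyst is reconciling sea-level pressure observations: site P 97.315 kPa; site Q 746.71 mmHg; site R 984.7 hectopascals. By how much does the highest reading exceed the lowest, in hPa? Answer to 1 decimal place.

22.4 hPa

site P: 97.315 kPa = 973.150 hPa.
site Q: 746.71 mmHg = 995.532 hPa.
Spread: 995.532 − 973.150 = 22.4 hPa.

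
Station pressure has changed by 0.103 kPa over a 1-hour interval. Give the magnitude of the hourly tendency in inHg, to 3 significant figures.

0.0304 inHg per hour

0.103 kPa / 1 h × 0.2953 inHg/kPa = 0.0304 inHg/h.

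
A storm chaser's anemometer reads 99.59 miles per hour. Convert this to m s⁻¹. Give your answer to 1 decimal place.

44.5 m/s

1 mph = 0.44704 m/s, so 99.59 × 0.44704 = 44.5 m/s.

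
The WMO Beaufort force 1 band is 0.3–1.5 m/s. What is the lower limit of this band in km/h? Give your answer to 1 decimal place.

1.1 km/h

0.3–1.5 m/s × 3.6 = 1.1–5.4 km/h.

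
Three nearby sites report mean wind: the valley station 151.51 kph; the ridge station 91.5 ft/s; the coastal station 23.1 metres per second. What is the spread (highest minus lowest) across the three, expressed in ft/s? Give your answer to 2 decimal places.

the valley station: 151.51 km/h = 138.0778 ft/s.
the coastal station: 23.1 m/s = 75.7874 ft/s.
Spread: 138.0778 − 75.7874 = 62.29 ft/s.

62.29 ft/s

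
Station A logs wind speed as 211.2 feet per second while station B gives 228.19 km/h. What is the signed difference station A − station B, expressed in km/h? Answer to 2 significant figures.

station A: 211.2 ft/s = 231.746 km/h.
Difference: 231.746 − 228.190 = 3.6 km/h.

3.6 km/h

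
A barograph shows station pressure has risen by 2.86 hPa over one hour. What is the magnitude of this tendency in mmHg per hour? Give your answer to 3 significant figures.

2.86 hPa / 1 h × 0.750062 mmHg/hPa = 2.15 mmHg/h.

2.15 mmHg per hour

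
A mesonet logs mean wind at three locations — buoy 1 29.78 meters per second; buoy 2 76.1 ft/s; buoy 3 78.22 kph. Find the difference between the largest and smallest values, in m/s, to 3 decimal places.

buoy 2: 76.1 ft/s = 23.19528 m/s.
buoy 3: 78.22 km/h = 21.72778 m/s.
Spread: 29.78000 − 21.72778 = 8.052 m/s.

8.052 m/s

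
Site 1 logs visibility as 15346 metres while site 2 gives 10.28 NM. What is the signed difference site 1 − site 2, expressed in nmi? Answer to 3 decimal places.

site 1: 15346 m = 8.28618 nmi.
Difference: 8.28618 − 10.28000 = -1.994 nmi.

-1.994 nmi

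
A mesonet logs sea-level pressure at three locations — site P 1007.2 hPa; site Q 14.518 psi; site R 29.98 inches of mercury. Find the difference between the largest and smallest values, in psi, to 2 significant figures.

site P: 1007.2 hPa = 14.6082 psi.
site R: 29.98 inHg = 14.7248 psi.
Spread: 14.7248 − 14.5180 = 0.21 psi.

0.21 psi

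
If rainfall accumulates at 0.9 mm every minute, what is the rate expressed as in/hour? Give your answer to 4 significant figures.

2.126 in/hour

0.9 mm/minute × 0.0393701 in/mm × 60 minute/hour = 2.126 in/hour.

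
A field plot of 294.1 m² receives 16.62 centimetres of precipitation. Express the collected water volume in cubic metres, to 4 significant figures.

48.88 cubic metres

Depth: 16.62 cm × 10 = 166.2 mm.
1 mm over 1 m² is 1 L, so volume = 166.2 × 294.1 = 48879.42 L = 48.88 m³.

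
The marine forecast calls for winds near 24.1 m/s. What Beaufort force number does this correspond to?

24.1 m/s lies in the Beaufort 9 band (strong gale, 20.8–24.4 m/s).

Beaufort force 9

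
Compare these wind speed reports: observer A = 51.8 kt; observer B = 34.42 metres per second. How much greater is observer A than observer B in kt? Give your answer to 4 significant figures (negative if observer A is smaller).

observer B: 34.42 m/s = 66.9071 kt.
Difference: 51.8000 − 66.9071 = -15.11 kt.

-15.11 kt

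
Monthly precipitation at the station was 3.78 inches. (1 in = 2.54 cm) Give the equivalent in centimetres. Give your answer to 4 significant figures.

1 in = 2.54 cm, so 3.78 × 2.54 = 9.601 cm.

9.601 cm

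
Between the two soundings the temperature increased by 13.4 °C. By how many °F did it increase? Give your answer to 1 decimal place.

24.1 °F

Converting a difference, only the 9/5 scale factor applies: Δ°F = 13.4 × 1.8 = 24.1 °F.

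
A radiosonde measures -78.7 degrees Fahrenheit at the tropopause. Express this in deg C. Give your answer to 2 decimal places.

°C = (°F − 32) × 5/9 = (-78.7 − 32) / 1.8 = -61.50 °C.

-61.50 °C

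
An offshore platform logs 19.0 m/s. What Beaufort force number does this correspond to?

Beaufort force 8

19.0 m/s lies in the Beaufort 8 band (gale, 17.2–20.7 m/s).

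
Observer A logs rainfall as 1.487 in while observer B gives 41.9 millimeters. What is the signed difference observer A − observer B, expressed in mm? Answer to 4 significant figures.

observer A: 1.487 in = 37.76980 mm.
Difference: 37.76980 − 41.90000 = -4.130 mm.

-4.130 mm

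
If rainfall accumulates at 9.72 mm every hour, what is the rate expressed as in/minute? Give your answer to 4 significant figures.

0.006378 in/minute

9.72 mm/hour × 0.0393701 in/mm × 0.0166667 hour/minute = 0.006378 in/minute.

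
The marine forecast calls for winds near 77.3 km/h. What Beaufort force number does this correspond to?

77.3 km/h = 21.5 m/s, which is Beaufort 9 (strong gale, 20.8–24.4 m/s).

Beaufort force 9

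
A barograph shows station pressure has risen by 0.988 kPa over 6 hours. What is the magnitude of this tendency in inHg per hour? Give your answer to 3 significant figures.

0.0486 inHg per hour

0.988 kPa / 6 h × 0.2953 inHg/kPa = 0.0486 inHg/h.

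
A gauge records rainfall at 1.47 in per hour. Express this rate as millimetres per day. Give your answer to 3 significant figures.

1.47 in/hour × 25.4 mm/in × 24 hour/day = 896 mm/day.

896 mm/day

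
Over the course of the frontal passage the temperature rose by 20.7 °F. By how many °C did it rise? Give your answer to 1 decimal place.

11.5 °C

For a temperature change the 32° offset cancels: Δ°C = 20.7 × 0.5556 = 11.5 °C.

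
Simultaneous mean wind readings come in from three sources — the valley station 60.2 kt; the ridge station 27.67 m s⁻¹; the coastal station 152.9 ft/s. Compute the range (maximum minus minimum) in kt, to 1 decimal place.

36.8 kt

the ridge station: 27.67 m/s = 53.786 kt.
the coastal station: 152.9 ft/s = 90.591 kt.
Spread: 90.591 − 53.786 = 36.8 kt.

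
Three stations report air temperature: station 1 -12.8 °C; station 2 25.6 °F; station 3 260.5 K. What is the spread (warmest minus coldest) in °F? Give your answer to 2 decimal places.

16.64 °F

station 2: 25.6 °F = -3.556 °C.
station 3: 260.5 K = -12.650 °C.
Spread: (-3.556) − (-12.800) = 9.244 °C = 16.64 °F.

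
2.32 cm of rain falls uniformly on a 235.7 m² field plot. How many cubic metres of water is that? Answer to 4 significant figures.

5.468 cubic metres

Depth: 2.32 cm × 10 = 23.2 mm.
1 mm over 1 m² is 1 L, so volume = 23.2 × 235.7 = 5468.24 L = 5.468 m³.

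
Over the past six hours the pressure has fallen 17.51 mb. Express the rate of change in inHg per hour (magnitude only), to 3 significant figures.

17.51 mb / 6 h × 0.02953 inHg/mb = 0.0862 inHg/h.

0.0862 inHg per hour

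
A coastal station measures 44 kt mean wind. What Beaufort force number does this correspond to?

Beaufort force 9

44 kt lies in the Beaufort 9 band (strong gale, 41–47 kt).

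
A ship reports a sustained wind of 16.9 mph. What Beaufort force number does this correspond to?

Beaufort force 4

16.9 mph = 7.6 m/s, which is Beaufort 4 (moderate breeze, 5.5–7.9 m/s).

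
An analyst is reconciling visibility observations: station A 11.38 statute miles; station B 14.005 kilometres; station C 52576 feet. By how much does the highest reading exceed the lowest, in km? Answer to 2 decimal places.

4.31 km

station A: 11.38 SM = 18.3143 km.
station C: 52576 ft = 16.0252 km.
Spread: 18.3143 − 14.0050 = 4.31 km.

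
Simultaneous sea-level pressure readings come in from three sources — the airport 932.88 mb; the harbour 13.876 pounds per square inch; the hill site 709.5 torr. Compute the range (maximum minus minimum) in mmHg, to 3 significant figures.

the airport: 932.88 mb = 699.717 mmHg.
the harbour: 13.876 psi = 717.596 mmHg.
Spread: 717.596 − 699.717 = 17.9 mmHg.

17.9 mmHg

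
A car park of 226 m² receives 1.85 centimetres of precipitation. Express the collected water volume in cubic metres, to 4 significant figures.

4.181 cubic metres

Depth: 1.85 cm × 10 = 18.5 mm.
1 mm over 1 m² is 1 L, so volume = 18.5 × 226 = 4181 L = 4.181 m³.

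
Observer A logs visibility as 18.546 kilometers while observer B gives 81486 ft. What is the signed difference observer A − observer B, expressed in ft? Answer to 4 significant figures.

-20640 ft

observer A: 18.546 km = 60846.46 ft.
Difference: 60846.46 − 81486.00 = -20640 ft.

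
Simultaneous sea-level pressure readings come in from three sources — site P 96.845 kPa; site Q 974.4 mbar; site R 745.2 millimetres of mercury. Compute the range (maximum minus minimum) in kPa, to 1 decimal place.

2.5 kPa

site Q: 974.4 mb = 97.440 kPa.
site R: 745.2 mmHg = 99.352 kPa.
Spread: 99.352 − 96.845 = 2.5 kPa.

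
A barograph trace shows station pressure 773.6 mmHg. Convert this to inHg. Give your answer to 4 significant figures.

1 mmHg = 0.0393701 inHg, so 773.6 × 0.0393701 = 30.46 inHg.

30.46 inHg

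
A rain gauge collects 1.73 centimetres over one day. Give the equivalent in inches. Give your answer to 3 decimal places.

1 cm = 0.393701 in, so 1.73 × 0.393701 = 0.681 in.

0.681 in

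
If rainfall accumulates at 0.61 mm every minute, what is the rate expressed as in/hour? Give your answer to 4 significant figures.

0.61 mm/minute × 0.0393701 in/mm × 60 minute/hour = 1.441 in/hour.

1.441 in/hour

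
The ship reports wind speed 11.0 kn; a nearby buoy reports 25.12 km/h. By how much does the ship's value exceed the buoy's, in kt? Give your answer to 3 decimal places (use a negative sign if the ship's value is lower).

-2.564 kt

the buoy: 25.12 km/h = 13.56371 kt.
Difference: 11.00000 − 13.56371 = -2.564 kt.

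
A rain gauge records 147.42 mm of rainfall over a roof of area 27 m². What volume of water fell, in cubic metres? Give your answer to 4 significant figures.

1 mm over 1 m² is 1 L, so volume = 147.42 × 27 = 3980.34 L = 3.980 m³.

3.980 cubic metres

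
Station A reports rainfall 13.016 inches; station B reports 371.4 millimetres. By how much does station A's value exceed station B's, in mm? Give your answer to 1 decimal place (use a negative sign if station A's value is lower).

station A: 13.016 in = 330.606 mm.
Difference: 330.606 − 371.400 = -40.8 mm.

-40.8 mm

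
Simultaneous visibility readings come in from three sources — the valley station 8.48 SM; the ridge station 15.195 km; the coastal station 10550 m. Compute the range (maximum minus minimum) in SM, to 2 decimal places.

the ridge station: 15.195 km = 9.4417 SM.
the coastal station: 10550 m = 6.5555 SM.
Spread: 9.4417 − 6.5555 = 2.89 SM.

2.89 SM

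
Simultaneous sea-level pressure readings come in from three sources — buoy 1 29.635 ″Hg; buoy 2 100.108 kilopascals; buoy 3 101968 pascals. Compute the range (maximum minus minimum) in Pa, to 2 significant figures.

buoy 1: 29.635 inHg = 100355.64 Pa.
buoy 2: 100.108 kPa = 100108.00 Pa.
Spread: 101968.00 − 100108.00 = 1900 Pa.

1900 Pa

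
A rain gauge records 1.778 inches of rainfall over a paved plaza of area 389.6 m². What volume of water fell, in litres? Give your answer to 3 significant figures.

17600 litres

Depth: 1.778 in × 25.4 = 45.1612 mm.
1 mm over 1 m² is 1 L, so volume = 45.1612 × 389.6 = 17594.804 L ≈ 17600 L.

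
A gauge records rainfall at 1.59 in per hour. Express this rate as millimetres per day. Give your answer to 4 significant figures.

1.59 in/hour × 25.4 mm/in × 24 hour/day = 969.3 mm/day.

969.3 mm/day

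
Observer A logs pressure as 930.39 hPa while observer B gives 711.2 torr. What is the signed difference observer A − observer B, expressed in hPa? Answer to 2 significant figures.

-18 hPa

observer B: 711.2 mmHg = 948.19 hPa.
Difference: 930.39 − 948.19 = -18 hPa.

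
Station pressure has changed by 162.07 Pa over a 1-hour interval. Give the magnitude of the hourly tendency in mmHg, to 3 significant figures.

162.07 Pa / 1 h × 0.00750062 mmHg/Pa = 1.22 mmHg/h.

1.22 mmHg per hour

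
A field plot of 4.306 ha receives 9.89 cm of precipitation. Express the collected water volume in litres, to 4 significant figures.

4259000 litres

Depth: 9.89 cm × 10 = 98.9 mm.
Area: 4.306 ha = 43060 m².
1 mm over 1 m² is 1 L, so volume = 98.9 × 43060 = 4258634 L ≈ 4259000 L.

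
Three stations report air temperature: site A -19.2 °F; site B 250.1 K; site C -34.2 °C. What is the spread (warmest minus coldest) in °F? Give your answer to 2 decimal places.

20.07 °F

site A: -19.2 °F = -28.444 °C.
site B: 250.1 K = -23.050 °C.
Spread: (-23.050) − (-34.200) = 11.150 °C = 20.07 °F.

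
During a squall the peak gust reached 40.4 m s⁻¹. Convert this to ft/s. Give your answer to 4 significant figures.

1 m/s = 3.28084 ft/s, so 40.4 × 3.28084 = 132.5 ft/s.

132.5 ft/s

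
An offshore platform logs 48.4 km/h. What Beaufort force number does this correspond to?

48.4 km/h = 13.4 m/s, which is Beaufort 6 (strong breeze, 10.8–13.8 m/s).

Beaufort force 6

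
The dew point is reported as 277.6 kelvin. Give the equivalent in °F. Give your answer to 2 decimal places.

40.01 °F

First to °C: 4.45 °C.
Then to °F: 40.01 °F.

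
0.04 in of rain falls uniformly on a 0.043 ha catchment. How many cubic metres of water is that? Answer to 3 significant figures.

Depth: 0.04 in × 25.4 = 1.016 mm.
Area: 0.043 ha = 430 m².
1 mm over 1 m² is 1 L, so volume = 1.016 × 430 = 436.88 L = 0.437 m³.

0.437 cubic metres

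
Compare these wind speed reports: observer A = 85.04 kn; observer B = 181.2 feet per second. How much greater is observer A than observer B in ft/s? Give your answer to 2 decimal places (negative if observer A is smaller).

observer A: 85.04 kt = 143.5314 ft/s.
Difference: 143.5314 − 181.2000 = -37.67 ft/s.

-37.67 ft/s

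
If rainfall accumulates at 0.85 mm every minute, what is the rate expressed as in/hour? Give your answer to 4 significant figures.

0.85 mm/minute × 0.0393701 in/mm × 60 minute/hour = 2.008 in/hour.

2.008 in/hour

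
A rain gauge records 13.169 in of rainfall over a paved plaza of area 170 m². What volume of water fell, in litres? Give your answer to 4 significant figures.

Depth: 13.169 in × 25.4 = 334.4926 mm.
1 mm over 1 m² is 1 L, so volume = 334.4926 × 170 = 56863.742 L ≈ 56860 L.

56860 litres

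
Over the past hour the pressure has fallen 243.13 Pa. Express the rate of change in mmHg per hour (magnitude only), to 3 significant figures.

1.82 mmHg per hour

243.13 Pa / 1 h × 0.00750062 mmHg/Pa = 1.82 mmHg/h.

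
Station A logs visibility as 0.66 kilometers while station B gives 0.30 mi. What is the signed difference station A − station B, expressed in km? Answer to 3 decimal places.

0.177 km

station B: 0.30 SM = 0.48280 km.
Difference: 0.66000 − 0.48280 = 0.177 km.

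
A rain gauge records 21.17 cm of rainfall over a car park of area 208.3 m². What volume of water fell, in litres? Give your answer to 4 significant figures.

Depth: 21.17 cm × 10 = 211.7 mm.
1 mm over 1 m² is 1 L, so volume = 211.7 × 208.3 = 44097.11 L ≈ 44100 L.

44100 litres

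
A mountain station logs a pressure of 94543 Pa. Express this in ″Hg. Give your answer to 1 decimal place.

1 Pa = 0.0002953 inHg, so 94543 × 0.0002953 = 27.9 inHg.

27.9 inHg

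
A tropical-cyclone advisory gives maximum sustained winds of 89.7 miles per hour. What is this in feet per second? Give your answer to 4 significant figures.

1 mph = 1.46667 ft/s, so 89.7 × 1.46667 = 131.6 ft/s.

131.6 ft/s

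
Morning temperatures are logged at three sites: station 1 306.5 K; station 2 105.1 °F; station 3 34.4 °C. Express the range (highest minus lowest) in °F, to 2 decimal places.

station 1: 306.5 K = 33.350 °C.
station 2: 105.1 °F = 40.611 °C.
Spread: 40.611 − 33.350 = 7.261 °C = 13.07 °F.

13.07 °F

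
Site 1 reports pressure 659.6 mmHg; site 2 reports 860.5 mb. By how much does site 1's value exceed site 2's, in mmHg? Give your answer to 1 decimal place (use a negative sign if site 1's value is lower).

site 2: 860.5 mb = 645.428 mmHg.
Difference: 659.600 − 645.428 = 14.2 mmHg.

14.2 mmHg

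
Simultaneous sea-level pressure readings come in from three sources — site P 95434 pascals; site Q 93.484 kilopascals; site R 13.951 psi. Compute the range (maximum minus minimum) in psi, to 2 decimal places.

site P: 95434 Pa = 13.8415 psi.
site Q: 93.484 kPa = 13.5587 psi.
Spread: 13.9510 − 13.5587 = 0.39 psi.

0.39 psi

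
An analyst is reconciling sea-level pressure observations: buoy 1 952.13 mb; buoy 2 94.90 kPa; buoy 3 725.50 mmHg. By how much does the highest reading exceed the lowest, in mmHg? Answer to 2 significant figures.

14 mmHg

buoy 1: 952.13 mb = 714.16 mmHg.
buoy 2: 94.90 kPa = 711.81 mmHg.
Spread: 725.50 − 711.81 = 14 mmHg.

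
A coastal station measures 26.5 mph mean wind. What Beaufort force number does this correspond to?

26.5 mph = 11.8 m/s, which is Beaufort 6 (strong breeze, 10.8–13.8 m/s).

Beaufort force 6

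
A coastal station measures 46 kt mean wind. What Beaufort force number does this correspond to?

Beaufort force 9

46 kt lies in the Beaufort 9 band (strong gale, 41–47 kt).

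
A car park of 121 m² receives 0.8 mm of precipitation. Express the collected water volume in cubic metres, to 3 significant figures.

0.0968 cubic metres

1 mm over 1 m² is 1 L, so volume = 0.8 × 121 = 96.8 L = 0.0968 m³.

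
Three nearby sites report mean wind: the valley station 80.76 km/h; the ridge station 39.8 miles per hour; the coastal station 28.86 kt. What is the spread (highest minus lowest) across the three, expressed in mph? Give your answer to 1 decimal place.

the valley station: 80.76 km/h = 50.182 mph.
the coastal station: 28.86 kt = 33.211 mph.
Spread: 50.182 − 33.211 = 17.0 mph.

17.0 mph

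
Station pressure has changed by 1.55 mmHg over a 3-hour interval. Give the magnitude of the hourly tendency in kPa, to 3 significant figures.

1.55 mmHg / 3 h × 0.133322 kPa/mmHg = 0.0689 kPa/h.

0.0689 kPa per hour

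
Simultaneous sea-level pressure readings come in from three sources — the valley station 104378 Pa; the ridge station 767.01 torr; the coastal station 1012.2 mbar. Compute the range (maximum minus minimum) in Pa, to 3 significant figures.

the ridge station: 767.01 mmHg = 102259.60 Pa.
the coastal station: 1012.2 mb = 101220.00 Pa.
Spread: 104378.00 − 101220.00 = 3160 Pa.

3160 Pa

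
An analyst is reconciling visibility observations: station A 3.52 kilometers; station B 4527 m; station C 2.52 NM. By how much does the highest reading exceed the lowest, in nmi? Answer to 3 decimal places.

0.619 nmi

station A: 3.52 km = 1.90065 nmi.
station B: 4527 m = 2.44438 nmi.
Spread: 2.52000 − 1.90065 = 0.619 nmi.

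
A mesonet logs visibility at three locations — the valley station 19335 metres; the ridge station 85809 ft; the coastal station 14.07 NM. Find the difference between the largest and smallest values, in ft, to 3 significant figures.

22400 ft

the valley station: 19335 m = 63435.04 ft.
the coastal station: 14.07 nmi = 85490.94 ft.
Spread: 85809.00 − 63435.04 = 22400 ft.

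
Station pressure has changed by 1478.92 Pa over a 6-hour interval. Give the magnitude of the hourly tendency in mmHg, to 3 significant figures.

1478.92 Pa / 6 h × 0.00750062 mmHg/Pa = 1.85 mmHg/h.

1.85 mmHg per hour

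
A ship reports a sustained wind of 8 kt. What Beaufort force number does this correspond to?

8 kt lies in the Beaufort 3 band (gentle breeze, 7–10 kt).

Beaufort force 3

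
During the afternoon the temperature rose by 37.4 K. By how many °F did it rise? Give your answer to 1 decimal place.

For a temperature change the 32° offset cancels: Δ°F = 37.4 × 1.8 = 67.3 °F.

67.3 °F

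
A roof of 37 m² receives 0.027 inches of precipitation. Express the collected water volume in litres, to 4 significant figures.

Depth: 0.027 in × 25.4 = 0.6858 mm.
1 mm over 1 m² is 1 L, so volume = 0.6858 × 37 = 25.3746 L ≈ 25.37 L.

25.37 litres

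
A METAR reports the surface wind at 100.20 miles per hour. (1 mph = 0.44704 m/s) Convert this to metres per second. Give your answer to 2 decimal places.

1 mph = 0.44704 m/s, so 100.20 × 0.44704 = 44.79 m/s.

44.79 m/s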